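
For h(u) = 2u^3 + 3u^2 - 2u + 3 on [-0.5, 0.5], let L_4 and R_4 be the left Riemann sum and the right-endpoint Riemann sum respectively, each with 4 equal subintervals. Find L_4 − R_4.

L_4 = 3.46875.
R_4 = 3.09375.
L_4 − R_4 = 0.375.

0.375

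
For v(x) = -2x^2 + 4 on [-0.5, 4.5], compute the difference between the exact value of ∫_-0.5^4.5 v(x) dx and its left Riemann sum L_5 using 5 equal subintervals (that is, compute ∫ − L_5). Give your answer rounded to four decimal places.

Exact integral: ∫_-0.5^4.5 v(x) dx ≈ -40.833333.
L_5 = -22.5.
Error ≈ -40.833333 − (-22.5) ≈ -18.3333.

-18.3333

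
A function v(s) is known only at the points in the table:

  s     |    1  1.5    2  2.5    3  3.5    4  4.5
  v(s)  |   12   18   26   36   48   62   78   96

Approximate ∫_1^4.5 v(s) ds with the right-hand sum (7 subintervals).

Δs = 0.5.
Sum = 0.5·[18 + 26 + 36 + 48 + 62 + 78 + 96] = 182.

182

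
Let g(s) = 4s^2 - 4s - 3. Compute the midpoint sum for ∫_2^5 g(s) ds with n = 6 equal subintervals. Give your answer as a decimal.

104.75

Δs = (5 − 2)/6 = 0.5.
Midpoints: 2.25, 2.75, 3.25, 3.75, 4.25, 4.75.
g(2.25) = 8.25, g(2.75) = 16.25, g(3.25) = 26.25, g(3.75) = 38.25, g(4.25) = 52.25, g(4.75) = 68.25.
Sum = Δs · [g(2.25) + g(2.75) + g(3.25) + ...].
Sum = 104.75.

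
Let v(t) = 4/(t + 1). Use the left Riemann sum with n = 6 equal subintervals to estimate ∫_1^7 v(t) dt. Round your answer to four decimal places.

Δt = (7 − 1)/6 = 1.
Left endpoints: 1, 2, 3, 4, 5, 6.
v(1) = 2, v(2) = 4/3, v(3) = 1, v(4) = 0.8, v(5) = 2/3, v(6) = 4/7.
Sum = Δt · [v(1) + v(2) + v(3) + ...].
Sum ≈ 6.3714.

6.3714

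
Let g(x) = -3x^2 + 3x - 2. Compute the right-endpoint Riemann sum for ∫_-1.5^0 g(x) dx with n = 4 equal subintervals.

Δx = (0 − (-1.5))/4 = 0.375.
Right endpoints: -1.125, -0.75, -0.375, 0.
g(-1.125) = -9.171875, g(-0.75) = -5.9375, g(-0.375) = -3.546875, g(0) = -2.
Sum = Δx · [g(-1.125) + g(-0.75) + g(-0.375) + g(0)].
Sum = -7.74609375.

-7.74609375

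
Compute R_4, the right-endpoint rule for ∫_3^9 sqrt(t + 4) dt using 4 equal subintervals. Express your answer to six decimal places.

19.611705

Δt = (9 − 3)/4 = 1.5.
Right endpoints: 4.5, 6, 7.5, 9.
f(4.5) ≈ 2.915476, f(6) ≈ 3.162278, f(7.5) ≈ 3.391165, f(9) ≈ 3.605551.
Sum = Δt · [f(4.5) + f(6) + f(7.5) + f(9)].
Sum ≈ 19.611705.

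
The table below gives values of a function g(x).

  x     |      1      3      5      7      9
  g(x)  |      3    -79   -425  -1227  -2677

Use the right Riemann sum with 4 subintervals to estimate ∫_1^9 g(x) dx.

-8816

Δx = 2.
Sum = 2·[(-79) + (-425) + (-1227) + (-2677)] = -8816.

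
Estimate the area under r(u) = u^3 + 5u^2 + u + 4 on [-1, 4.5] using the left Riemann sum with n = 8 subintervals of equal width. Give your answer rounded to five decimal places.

225.22876

Δu = (4.5 − (-1))/8 = 0.6875.
Left endpoints: -1, -0.3125, 0.375, 1.0625, 1.75, 2.4375, 3.125, 3.8125.
r(-1) = 7, r(-0.3125) = 16979/4096, r(0.375) = 2627/512, r(1.0625) = 48769/4096, r(1.75) = 26.421875, r(2.4375) = 207367/4096, r(3.125) = 44273/512, r(3.8125) = 556661/4096.
Sum = Δu · [r(-1) + r(-0.3125) + r(0.375) + ...].
Sum ≈ 225.22876.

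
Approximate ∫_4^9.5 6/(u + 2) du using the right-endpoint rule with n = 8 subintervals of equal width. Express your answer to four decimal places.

3.7439

Δu = (9.5 − 4)/8 = 0.6875.
Right endpoints: 4.6875, 5.375, 6.0625, 6.75, 7.4375, 8.125, 8.8125, 9.5.
f(4.6875) = 96/107, f(5.375) = 48/59, f(6.0625) = 32/43, f(6.75) = 24/35, f(7.4375) = 96/151, f(8.125) = 16/27, f(8.8125) = 96/173, f(9.5) = 12/23.
Sum = Δu · [f(4.6875) + f(5.375) + f(6.0625) + ...].
Sum ≈ 3.7439.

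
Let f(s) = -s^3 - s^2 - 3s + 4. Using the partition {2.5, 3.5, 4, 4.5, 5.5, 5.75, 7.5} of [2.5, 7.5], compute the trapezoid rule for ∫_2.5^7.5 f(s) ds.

-995.234375

Subinterval widths: 1, 0.5, 0.5, 1, 0.25, 1.75.
f(2.5) = -25.375, f(3.5) = -61.625, f(4) = -88, f(4.5) = -120.875, f(5.5) = -209.125, f(5.75) = -236.421875, f(7.5) = -496.625.
On each subinterval the trapezoid contributes (Δs_i/2)·[f(s_{i-1}) + f(s_i)].
Sum = -995.234375.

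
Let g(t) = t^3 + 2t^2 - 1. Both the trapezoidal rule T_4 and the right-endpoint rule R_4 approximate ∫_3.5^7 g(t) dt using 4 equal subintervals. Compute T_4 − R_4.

-163.4609375

T_4 ≈ 767.2451172.
R_4 ≈ 930.7060547.
T_4 − R_4 = -163.4609375.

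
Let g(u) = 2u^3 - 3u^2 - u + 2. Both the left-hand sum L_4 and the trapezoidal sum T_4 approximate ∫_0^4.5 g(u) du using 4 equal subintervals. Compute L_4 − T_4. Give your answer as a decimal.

L_4 ≈ 56.9355469.
T_4 ≈ 122.7480469.
L_4 − T_4 = -65.8125.

-65.8125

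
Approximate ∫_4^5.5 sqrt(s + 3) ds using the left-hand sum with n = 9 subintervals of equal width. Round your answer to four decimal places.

Δs = (5.5 − 4)/9 = 1/6.
Left endpoints: 4, 25/6, 13/3, 4.5, 14/3, 29/6, 5, 31/6, 16/3.
f(4) ≈ 2.6458, f(25/6) ≈ 2.6771, f(13/3) ≈ 2.7080, f(4.5) ≈ 2.7386, f(14/3) ≈ 2.7689, f(29/6) ≈ 2.7988, f(5) ≈ 2.8284, f(31/6) ≈ 2.8577, f(16/3) ≈ 2.8868.
Sum = Δs · [f(4) + f(25/6) + f(13/3) + ...].
Sum ≈ 4.1517.

4.1517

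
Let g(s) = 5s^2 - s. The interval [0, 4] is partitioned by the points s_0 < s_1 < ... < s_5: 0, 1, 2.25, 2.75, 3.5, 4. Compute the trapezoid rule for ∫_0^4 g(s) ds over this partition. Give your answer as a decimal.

Subinterval widths: 1, 1.25, 0.5, 0.75, 0.5.
g(0) = 0, g(1) = 4, g(2.25) = 23.0625, g(2.75) = 35.0625, g(3.5) = 57.75, g(4) = 76.
On each subinterval the trapezoid contributes (Δs_i/2)·[g(s_{i-1}) + g(s_i)].
Sum = 101.6875.

101.6875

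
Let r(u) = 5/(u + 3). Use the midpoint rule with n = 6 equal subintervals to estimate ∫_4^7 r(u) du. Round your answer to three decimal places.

Δu = (7 − 4)/6 = 0.5.
Midpoints: 4.25, 4.75, 5.25, 5.75, 6.25, 6.75.
r(4.25) = 20/29, r(4.75) = 20/31, r(5.25) = 20/33, r(5.75) = 4/7, r(6.25) = 20/37, r(6.75) = 20/39.
Sum = Δu · [r(4.25) + r(4.75) + r(5.25) + ...].
Sum ≈ 1.783.

1.783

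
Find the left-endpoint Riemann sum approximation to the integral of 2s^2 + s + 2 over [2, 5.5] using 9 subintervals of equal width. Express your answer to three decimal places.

114.996

Δs = (5.5 − 2)/9 = 7/18.
Left endpoints: 2, 43/18, 25/9, 19/6, 32/9, 71/18, 13/3, 85/18, 46/9.
f(2) = 12, f(43/18) = 1280/81, f(25/9) = 1637/81, f(19/6) = 227/9, f(32/9) = 2498/81, f(71/18) = 3002/81, f(13/3) = 395/9, f(85/18) = 4157/81, f(46/9) = 4808/81.
Sum = Δs · [f(2) + f(43/18) + f(25/9) + ...].
Sum ≈ 114.996.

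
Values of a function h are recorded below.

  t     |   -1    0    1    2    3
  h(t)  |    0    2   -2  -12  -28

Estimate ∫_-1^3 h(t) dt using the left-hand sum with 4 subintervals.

Δt = 1.
Sum = 1·[0 + 2 + (-2) + (-12)] = -12.

-12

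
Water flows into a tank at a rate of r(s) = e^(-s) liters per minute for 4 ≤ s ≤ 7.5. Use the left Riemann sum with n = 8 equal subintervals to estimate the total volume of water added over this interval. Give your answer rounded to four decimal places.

Δs = (7.5 − 4)/8 = 0.4375.
Left endpoints: 4, 4.4375, 4.875, 5.3125, 5.75, 6.1875, 6.625, 7.0625.
r(4) ≈ 0.0183, r(4.4375) ≈ 0.0118, r(4.875) ≈ 0.0076, r(5.3125) ≈ 0.0049, r(5.75) ≈ 0.0032, r(6.1875) ≈ 0.0021, r(6.625) ≈ 0.0013, r(7.0625) ≈ 0.0009.
Sum = Δs · [r(4) + r(4.4375) + r(4.875) + ...].
Sum ≈ 0.0219.

0.0219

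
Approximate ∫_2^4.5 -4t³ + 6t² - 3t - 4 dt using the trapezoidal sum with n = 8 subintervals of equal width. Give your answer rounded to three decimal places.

-263.530

Δt = (4.5 − 2)/8 = 0.3125.
f(2) = -18, f(2.3125) = -28997/1024, f(2.625) = -42.8828125, f(2.9375) = -63927/1024, f(3.25) = -87.6875, f(3.5625) = -122257/1024, f(3.875) = -158.2734375, f(4.1875) = -209987/1024, f(4.5) = -260.5.
T_8 = (Δt/2)·[f(t_0) + 2f(t_1) + ... + 2f(t_{7}) + f(t_8)].
Sum ≈ -263.530.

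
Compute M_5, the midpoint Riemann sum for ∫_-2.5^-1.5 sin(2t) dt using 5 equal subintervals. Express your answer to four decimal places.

0.6411

Δt = (-1.5 − (-2.5))/5 = 0.2.
Midpoints: -2.4, -2.2, -2, -1.8, -1.6.
f(-2.4) ≈ 0.9962, f(-2.2) ≈ 0.9516, f(-2) ≈ 0.7568, f(-1.8) ≈ 0.4425, f(-1.6) ≈ 0.0584.
Sum = Δt · [f(-2.4) + f(-2.2) + f(-2) + f(-1.8) + f(-1.6)].
Sum ≈ 0.6411.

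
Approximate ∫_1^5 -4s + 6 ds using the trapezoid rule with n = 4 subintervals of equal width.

-24

Δs = (5 − 1)/4 = 1.
f(1) = 2, f(2) = -2, f(3) = -6, f(4) = -10, f(5) = -14.
T_4 = (Δs/2)·[f(s_0) + 2f(s_1) + 2f(s_2) + 2f(s_3) + f(s_4)].
Sum = -24.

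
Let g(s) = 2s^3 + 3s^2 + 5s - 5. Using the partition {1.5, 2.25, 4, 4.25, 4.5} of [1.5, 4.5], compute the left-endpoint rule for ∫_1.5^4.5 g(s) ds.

193.125

Subinterval widths: 0.75, 1.75, 0.25, 0.25.
Left endpoints: 1.5, 2.25, 4, 4.25.
g(1.5) = 16, g(2.25) = 44.21875, g(4) = 191, g(4.25) = 223.96875.
Sum = Σ Δs_i · g(s_i).
Sum = 193.125.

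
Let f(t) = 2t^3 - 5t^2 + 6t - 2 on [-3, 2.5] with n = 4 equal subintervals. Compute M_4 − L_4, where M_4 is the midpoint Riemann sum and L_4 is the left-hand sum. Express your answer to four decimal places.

107.6475

M_4 ≈ -105.627930.
L_4 ≈ -213.275391.
M_4 − L_4 ≈ 107.6475.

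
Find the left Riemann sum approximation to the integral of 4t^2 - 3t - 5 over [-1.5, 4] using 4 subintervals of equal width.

22.171875

Δt = (4 − (-1.5))/4 = 1.375.
Left endpoints: -1.5, -0.125, 1.25, 2.625.
f(-1.5) = 8.5, f(-0.125) = -4.5625, f(1.25) = -2.5, f(2.625) = 14.6875.
Sum = Δt · [f(-1.5) + f(-0.125) + f(1.25) + f(2.625)].
Sum = 22.171875.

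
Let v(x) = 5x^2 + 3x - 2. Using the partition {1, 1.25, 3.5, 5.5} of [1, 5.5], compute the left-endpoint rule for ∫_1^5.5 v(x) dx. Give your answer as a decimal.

162.515625

Subinterval widths: 0.25, 2.25, 2.
Left endpoints: 1, 1.25, 3.5.
v(1) = 6, v(1.25) = 9.5625, v(3.5) = 69.75.
Sum = Σ Δx_i · v(x_i).
Sum = 162.515625.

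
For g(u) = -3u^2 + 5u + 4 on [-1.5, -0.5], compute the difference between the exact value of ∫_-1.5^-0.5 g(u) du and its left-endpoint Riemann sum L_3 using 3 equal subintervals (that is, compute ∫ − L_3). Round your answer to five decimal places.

1.88889

Exact integral: ∫_-1.5^-0.5 g(u) du = -4.25.
L_3 ≈ -6.1388889.
Error ≈ -4.25 − (-6.1388889) ≈ 1.88889.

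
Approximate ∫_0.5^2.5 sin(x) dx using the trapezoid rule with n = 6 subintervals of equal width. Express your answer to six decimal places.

Δx = (2.5 − 0.5)/6 = 1/3.
f(0.5) ≈ 0.479426, f(5/6) ≈ 0.740177, f(7/6) ≈ 0.919445, f(1.5) ≈ 0.997495, f(11/6) ≈ 0.965735, f(13/6) ≈ 0.827660, f(2.5) ≈ 0.598472.
T_6 = (Δx/2)·[f(x_0) + 2f(x_1) + ... + 2f(x_{5}) + f(x_6)].
Sum ≈ 1.663154.

1.663154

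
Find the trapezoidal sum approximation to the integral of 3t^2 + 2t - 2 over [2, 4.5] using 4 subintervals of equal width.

94.86328125

Δt = (4.5 − 2)/4 = 0.625.
f(2) = 14, f(2.625) = 23.921875, f(3.25) = 36.1875, f(3.875) = 50.796875, f(4.5) = 67.75.
T_4 = (Δt/2)·[f(t_0) + 2f(t_1) + 2f(t_2) + 2f(t_3) + f(t_4)].
Sum = 94.86328125.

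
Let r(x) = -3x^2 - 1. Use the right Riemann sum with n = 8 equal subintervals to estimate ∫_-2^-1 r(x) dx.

-7.4453125

Δx = (-1 − (-2))/8 = 0.125.
Right endpoints: -1.875, -1.75, -1.625, -1.5, -1.375, -1.25, -1.125, -1.
r(-1.875) = -11.546875, r(-1.75) = -10.1875, r(-1.625) = -8.921875, r(-1.5) = -7.75, r(-1.375) = -6.671875, r(-1.25) = -5.6875, r(-1.125) = -4.796875, r(-1) = -4.
Sum = Δx · [r(-1.875) + r(-1.75) + r(-1.625) + ...].
Sum = -7.4453125.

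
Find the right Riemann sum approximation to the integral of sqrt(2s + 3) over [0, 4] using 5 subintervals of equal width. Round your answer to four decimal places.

Δs = (4 − 0)/5 = 0.8.
Right endpoints: 0.8, 1.6, 2.4, 3.2, 4.
f(0.8) ≈ 2.1448, f(1.6) ≈ 2.4900, f(2.4) ≈ 2.7928, f(3.2) ≈ 3.0659, f(4) ≈ 3.3166.
Sum = Δs · [f(0.8) + f(1.6) + f(2.4) + f(3.2) + f(4)].
Sum ≈ 11.0481.

11.0481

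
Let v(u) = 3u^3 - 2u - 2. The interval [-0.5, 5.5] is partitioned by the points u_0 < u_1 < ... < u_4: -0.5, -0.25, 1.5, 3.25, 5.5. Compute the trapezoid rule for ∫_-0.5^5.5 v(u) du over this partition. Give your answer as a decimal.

743.109375

Subinterval widths: 0.25, 1.75, 1.75, 2.25.
v(-0.5) = -1.375, v(-0.25) = -1.546875, v(1.5) = 5.125, v(3.25) = 94.484375, v(5.5) = 486.125.
On each subinterval the trapezoid contributes (Δu_i/2)·[v(u_{i-1}) + v(u_i)].
Sum = 743.109375.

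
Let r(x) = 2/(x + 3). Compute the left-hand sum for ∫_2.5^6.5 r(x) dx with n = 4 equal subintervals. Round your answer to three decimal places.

Δx = (6.5 − 2.5)/4 = 1.
Left endpoints: 2.5, 3.5, 4.5, 5.5.
r(2.5) = 4/11, r(3.5) = 4/13, r(4.5) = 4/15, r(5.5) = 4/17.
Sum = Δx · [r(2.5) + r(3.5) + r(4.5) + r(5.5)].
Sum ≈ 1.173.

1.173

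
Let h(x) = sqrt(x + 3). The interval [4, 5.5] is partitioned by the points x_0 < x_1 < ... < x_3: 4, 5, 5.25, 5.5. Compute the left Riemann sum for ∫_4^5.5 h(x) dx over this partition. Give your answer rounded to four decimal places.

4.0709

Subinterval widths: 1, 0.25, 0.25.
Left endpoints: 4, 5, 5.25.
h(4) ≈ 2.6458, h(5) ≈ 2.8284, h(5.25) ≈ 2.8723.
Sum = Σ Δx_i · h(x_i).
Sum ≈ 4.0709.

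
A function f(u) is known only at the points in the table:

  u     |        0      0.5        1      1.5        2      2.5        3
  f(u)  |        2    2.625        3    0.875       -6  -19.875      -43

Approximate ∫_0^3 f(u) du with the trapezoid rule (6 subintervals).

-19.9375

Δu = 0.5.
T_6 = (0.5/2)·[2 + 2·2.625 + 2·3 + 2·0.875 + 2·(-6) + 2·(-19.875) + (-43)] = -19.9375.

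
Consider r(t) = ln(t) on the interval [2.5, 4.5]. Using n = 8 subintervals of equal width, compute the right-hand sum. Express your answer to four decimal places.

2.5502

Δt = (4.5 − 2.5)/8 = 0.25.
Right endpoints: 2.75, 3, 3.25, 3.5, 3.75, 4, 4.25, 4.5.
r(2.75) ≈ 1.0116, r(3) ≈ 1.0986, r(3.25) ≈ 1.1787, r(3.5) ≈ 1.2528, r(3.75) ≈ 1.3218, r(4) ≈ 1.3863, r(4.25) ≈ 1.4469, r(4.5) ≈ 1.5041.
Sum = Δt · [r(2.75) + r(3) + r(3.25) + ...].
Sum ≈ 2.5502.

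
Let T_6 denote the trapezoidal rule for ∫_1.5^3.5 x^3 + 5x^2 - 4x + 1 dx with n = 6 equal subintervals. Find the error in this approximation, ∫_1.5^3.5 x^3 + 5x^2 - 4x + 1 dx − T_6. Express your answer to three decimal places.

-0.463

Exact integral: ∫_1.5^3.5 f(x) dx ≈ 84.08333.
T_6 ≈ 84.54630.
Error ≈ 84.08333 − 84.54630 ≈ -0.463.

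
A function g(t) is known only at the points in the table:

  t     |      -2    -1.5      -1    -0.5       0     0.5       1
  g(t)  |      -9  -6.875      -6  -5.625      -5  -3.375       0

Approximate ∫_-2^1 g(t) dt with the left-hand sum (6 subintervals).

Δt = 0.5.
Sum = 0.5·[(-9) + (-6.875) + (-6) + (-5.625) + (-5) + (-3.375)] = -17.9375.

-17.9375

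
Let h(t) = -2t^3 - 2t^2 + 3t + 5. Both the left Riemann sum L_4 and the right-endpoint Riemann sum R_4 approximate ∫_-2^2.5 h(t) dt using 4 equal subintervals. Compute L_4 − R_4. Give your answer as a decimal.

L_4 ≈ 16.787109.
R_4 ≈ -26.244141.
L_4 − R_4 = 43.03125.

43.03125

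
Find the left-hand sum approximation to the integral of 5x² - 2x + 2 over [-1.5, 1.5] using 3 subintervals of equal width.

Δx = (1.5 − (-1.5))/3 = 1.
Left endpoints: -1.5, -0.5, 0.5.
f(-1.5) = 16.25, f(-0.5) = 4.25, f(0.5) = 2.25.
Sum = Δx · [f(-1.5) + f(-0.5) + f(0.5)].
Sum = 22.75.

22.75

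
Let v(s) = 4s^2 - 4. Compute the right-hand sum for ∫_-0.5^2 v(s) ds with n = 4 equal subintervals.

6.171875

Δs = (2 − (-0.5))/4 = 0.625.
Right endpoints: 0.125, 0.75, 1.375, 2.
v(0.125) = -3.9375, v(0.75) = -1.75, v(1.375) = 3.5625, v(2) = 12.
Sum = Δs · [v(0.125) + v(0.75) + v(1.375) + v(2)].
Sum = 6.171875.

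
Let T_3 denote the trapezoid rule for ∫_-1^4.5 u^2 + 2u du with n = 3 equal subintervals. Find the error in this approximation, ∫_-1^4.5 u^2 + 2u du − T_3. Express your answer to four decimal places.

-3.0810

Exact integral: ∫_-1^4.5 f(u) du ≈ 49.958333.
T_3 ≈ 53.039352.
Error ≈ 49.958333 − 53.039352 ≈ -3.0810.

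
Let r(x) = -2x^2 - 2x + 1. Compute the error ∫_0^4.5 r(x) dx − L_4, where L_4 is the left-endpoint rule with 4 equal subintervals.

Exact integral: ∫_0^4.5 r(x) dx = -76.5.
L_4 = -50.5546875.
Error = -76.5 − (-50.5546875) = -25.9453125.

-25.9453125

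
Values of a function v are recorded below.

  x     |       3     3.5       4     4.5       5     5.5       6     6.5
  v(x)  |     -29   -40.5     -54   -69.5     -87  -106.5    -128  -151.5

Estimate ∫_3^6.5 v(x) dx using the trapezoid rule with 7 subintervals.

-287.875

Δx = 0.5.
T_7 = (0.5/2)·[(-29) + 2·(-40.5) + 2·(-54) + 2·(-69.5) + 2·(-87) + 2·(-106.5) + 2·(-128) + (-151.5)] = -287.875.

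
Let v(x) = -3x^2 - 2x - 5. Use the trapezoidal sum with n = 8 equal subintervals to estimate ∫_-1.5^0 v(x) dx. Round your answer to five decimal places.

Δx = (0 − (-1.5))/8 = 0.1875.
v(-1.5) = -8.75, v(-1.3125) = -7.54296875, v(-1.125) = -6.546875, v(-0.9375) = -5.76171875, v(-0.75) = -5.1875, v(-0.5625) = -4.82421875, v(-0.375) = -4.671875, v(-0.1875) = -4.73046875, v(0) = -5.
T_8 = (Δx/2)·[v(x_0) + 2v(x_1) + ... + 2v(x_{7}) + v(x_8)].
Sum ≈ -8.65137.

-8.65137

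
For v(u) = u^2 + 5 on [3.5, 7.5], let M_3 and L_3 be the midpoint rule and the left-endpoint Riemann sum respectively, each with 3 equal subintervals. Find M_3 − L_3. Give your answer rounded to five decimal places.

27.55556

M_3 ≈ 145.7407407.
L_3 ≈ 118.1851852.
M_3 − L_3 ≈ 27.55556.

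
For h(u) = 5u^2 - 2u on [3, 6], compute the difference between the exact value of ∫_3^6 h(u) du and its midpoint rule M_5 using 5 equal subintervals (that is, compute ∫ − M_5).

Exact integral: ∫_3^6 h(u) du = 288.
M_5 = 287.55.
Error = 288 − 287.55 = 0.45.

0.45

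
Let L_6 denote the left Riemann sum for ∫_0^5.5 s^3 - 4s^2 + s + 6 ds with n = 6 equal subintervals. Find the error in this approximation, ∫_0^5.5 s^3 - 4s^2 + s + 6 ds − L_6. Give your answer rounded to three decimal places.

20.044

Exact integral: ∫_0^5.5 f(s) ds ≈ 55.05729.
L_6 ≈ 35.01317.
Error ≈ 55.05729 − 35.01317 ≈ 20.044.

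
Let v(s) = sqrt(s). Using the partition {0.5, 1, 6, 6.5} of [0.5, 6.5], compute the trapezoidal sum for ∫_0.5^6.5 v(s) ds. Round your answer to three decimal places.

10.300

Subinterval widths: 0.5, 5, 0.5.
v(0.5) ≈ 0.707, v(1) ≈ 1.000, v(6) ≈ 2.449, v(6.5) ≈ 2.550.
On each subinterval the trapezoid contributes (Δs_i/2)·[v(s_{i-1}) + v(s_i)].
Sum ≈ 10.300.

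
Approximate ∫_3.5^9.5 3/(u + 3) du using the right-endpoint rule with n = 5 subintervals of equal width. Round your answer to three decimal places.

Δu = (9.5 − 3.5)/5 = 1.2.
Right endpoints: 4.7, 5.9, 7.1, 8.3, 9.5.
f(4.7) = 30/77, f(5.9) = 30/89, f(7.1) = 30/101, f(8.3) = 30/113, f(9.5) = 0.24.
Sum = Δu · [f(4.7) + f(5.9) + f(7.1) + f(8.3) + f(9.5)].
Sum ≈ 1.835.

1.835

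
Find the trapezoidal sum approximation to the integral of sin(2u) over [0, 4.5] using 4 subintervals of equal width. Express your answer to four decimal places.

Δu = (4.5 − 0)/4 = 1.125.
f(0) ≈ 0.0000, f(1.125) ≈ 0.7781, f(2.25) ≈ -0.9775, f(3.375) ≈ 0.4500, f(4.5) ≈ 0.4121.
T_4 = (Δu/2)·[f(u_0) + 2f(u_1) + 2f(u_2) + 2f(u_3) + f(u_4)].
Sum ≈ 0.5137.

0.5137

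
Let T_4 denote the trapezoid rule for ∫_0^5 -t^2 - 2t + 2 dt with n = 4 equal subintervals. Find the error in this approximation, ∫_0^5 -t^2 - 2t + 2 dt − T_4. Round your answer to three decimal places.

1.302

Exact integral: ∫_0^5 f(t) dt ≈ -56.66667.
T_4 = -57.96875.
Error ≈ -56.66667 − (-57.96875) ≈ 1.302.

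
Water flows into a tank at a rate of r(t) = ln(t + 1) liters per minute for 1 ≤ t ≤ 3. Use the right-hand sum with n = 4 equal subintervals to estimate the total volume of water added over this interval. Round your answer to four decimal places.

Δt = (3 − 1)/4 = 0.5.
Right endpoints: 1.5, 2, 2.5, 3.
r(1.5) ≈ 0.9163, r(2) ≈ 1.0986, r(2.5) ≈ 1.2528, r(3) ≈ 1.3863.
Sum = Δt · [r(1.5) + r(2) + r(2.5) + r(3)].
Sum ≈ 2.3270.

2.3270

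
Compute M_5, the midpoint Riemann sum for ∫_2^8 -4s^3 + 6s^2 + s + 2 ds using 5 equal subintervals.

-2991.12

Δs = (8 − 2)/5 = 1.2.
Midpoints: 2.6, 3.8, 5, 6.2, 7.4.
f(2.6) = -25.144, f(3.8) = -127.048, f(5) = -343, f(6.2) = -714.472, f(7.4) = -1282.936.
Sum = Δs · [f(2.6) + f(3.8) + f(5) + f(6.2) + f(7.4)].
Sum = -2991.12.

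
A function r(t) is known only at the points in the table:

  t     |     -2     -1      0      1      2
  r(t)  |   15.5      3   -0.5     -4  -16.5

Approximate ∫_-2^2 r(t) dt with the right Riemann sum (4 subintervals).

-18

Δt = 1.
Sum = 1·[3 + (-0.5) + (-4) + (-16.5)] = -18.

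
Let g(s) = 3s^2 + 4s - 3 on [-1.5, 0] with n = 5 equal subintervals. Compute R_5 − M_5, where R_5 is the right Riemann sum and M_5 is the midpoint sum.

R_5 = -5.67.
M_5 = -5.65875.
R_5 − M_5 = -0.01125.

-0.01125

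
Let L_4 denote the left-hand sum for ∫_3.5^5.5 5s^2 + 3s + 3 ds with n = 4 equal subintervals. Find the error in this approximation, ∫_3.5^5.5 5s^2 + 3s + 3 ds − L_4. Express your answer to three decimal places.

23.583

Exact integral: ∫_3.5^5.5 f(s) ds ≈ 238.83333.
L_4 = 215.25.
Error ≈ 238.83333 − 215.25 ≈ 23.583.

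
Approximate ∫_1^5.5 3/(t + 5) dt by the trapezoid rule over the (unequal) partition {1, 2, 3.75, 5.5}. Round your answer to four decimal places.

1.6893

Subinterval widths: 1, 1.75, 1.75.
f(1) = 0.5, f(2) = 3/7, f(3.75) = 12/35, f(5.5) = 2/7.
On each subinterval the trapezoid contributes (Δt_i/2)·[f(t_{i-1}) + f(t_i)].
Sum ≈ 1.6893.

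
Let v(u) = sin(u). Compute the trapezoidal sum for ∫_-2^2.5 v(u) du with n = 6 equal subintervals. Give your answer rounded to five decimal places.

0.36678

Δu = (2.5 − (-2))/6 = 0.75.
v(-2) ≈ -0.90930, v(-1.25) ≈ -0.94898, v(-0.5) ≈ -0.47943, v(0.25) ≈ 0.24740, v(1) ≈ 0.84147, v(1.75) ≈ 0.98399, v(2.5) ≈ 0.59847.
T_6 = (Δu/2)·[v(u_0) + 2v(u_1) + ... + 2v(u_{5}) + v(u_6)].
Sum ≈ 0.36678.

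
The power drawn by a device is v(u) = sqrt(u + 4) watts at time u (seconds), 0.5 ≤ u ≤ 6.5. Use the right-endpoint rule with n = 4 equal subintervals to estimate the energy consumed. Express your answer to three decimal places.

17.143

Δu = (6.5 − 0.5)/4 = 1.5.
Right endpoints: 2, 3.5, 5, 6.5.
v(2) ≈ 2.449, v(3.5) ≈ 2.739, v(5) ≈ 3.000, v(6.5) ≈ 3.240.
Sum = Δu · [v(2) + v(3.5) + v(5) + v(6.5)].
Sum ≈ 17.143.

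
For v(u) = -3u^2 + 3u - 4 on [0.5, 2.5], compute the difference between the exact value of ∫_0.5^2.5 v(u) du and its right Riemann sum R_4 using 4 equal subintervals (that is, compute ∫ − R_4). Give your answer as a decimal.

3.25

Exact integral: ∫_0.5^2.5 v(u) du = -14.5.
R_4 = -17.75.
Error = -14.5 − (-17.75) = 3.25.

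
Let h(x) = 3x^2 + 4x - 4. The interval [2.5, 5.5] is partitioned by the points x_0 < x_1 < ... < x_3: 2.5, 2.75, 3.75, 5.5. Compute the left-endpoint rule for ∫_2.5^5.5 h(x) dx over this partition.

Subinterval widths: 0.25, 1, 1.75.
Left endpoints: 2.5, 2.75, 3.75.
h(2.5) = 24.75, h(2.75) = 29.6875, h(3.75) = 53.1875.
Sum = Σ Δx_i · h(x_i).
Sum = 128.953125.

128.953125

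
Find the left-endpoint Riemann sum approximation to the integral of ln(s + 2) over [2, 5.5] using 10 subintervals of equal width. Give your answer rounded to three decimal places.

Δs = (5.5 − 2)/10 = 0.35.
Left endpoints: 2, 2.35, 2.7, 3.05, 3.4, 3.75, 4.1, 4.45, 4.8, 5.15.
f(2) ≈ 1.386, f(2.35) ≈ 1.470, f(2.7) ≈ 1.548, f(3.05) ≈ 1.619, f(3.4) ≈ 1.686, f(3.75) ≈ 1.749, f(4.1) ≈ 1.808, f(4.45) ≈ 1.864, f(4.8) ≈ 1.917, f(5.15) ≈ 1.967.
Sum = Δs · [f(2) + f(2.35) + f(2.7) + ...].
Sum ≈ 5.955.

5.955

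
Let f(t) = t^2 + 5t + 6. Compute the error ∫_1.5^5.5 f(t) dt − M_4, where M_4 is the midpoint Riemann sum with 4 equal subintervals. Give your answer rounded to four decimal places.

Exact integral: ∫_1.5^5.5 f(t) dt ≈ 148.333333.
M_4 = 148.
Error ≈ 148.333333 − 148 ≈ 0.3333.

0.3333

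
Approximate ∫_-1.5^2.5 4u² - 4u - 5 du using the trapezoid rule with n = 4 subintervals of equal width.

Δu = (2.5 − (-1.5))/4 = 1.
f(-1.5) = 10, f(-0.5) = -2, f(0.5) = -6, f(1.5) = -2, f(2.5) = 10.
T_4 = (Δu/2)·[f(u_0) + 2f(u_1) + 2f(u_2) + 2f(u_3) + f(u_4)].
Sum = 0.

0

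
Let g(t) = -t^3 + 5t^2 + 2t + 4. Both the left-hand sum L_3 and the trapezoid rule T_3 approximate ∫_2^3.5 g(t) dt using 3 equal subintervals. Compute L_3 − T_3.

-2.34375

L_3 = 36.3125.
T_3 = 38.65625.
L_3 − T_3 = -2.34375.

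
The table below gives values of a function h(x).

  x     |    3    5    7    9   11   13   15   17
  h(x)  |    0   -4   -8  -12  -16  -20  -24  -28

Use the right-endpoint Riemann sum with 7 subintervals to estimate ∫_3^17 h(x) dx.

Δx = 2.
Sum = 2·[(-4) + (-8) + (-12) + (-16) + (-20) + (-24) + (-28)] = -224.

-224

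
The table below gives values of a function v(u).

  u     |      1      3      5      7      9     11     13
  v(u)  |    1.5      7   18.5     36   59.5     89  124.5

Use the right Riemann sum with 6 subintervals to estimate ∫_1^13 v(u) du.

669

Δu = 2.
Sum = 2·[7 + 18.5 + 36 + 59.5 + 89 + 124.5] = 669.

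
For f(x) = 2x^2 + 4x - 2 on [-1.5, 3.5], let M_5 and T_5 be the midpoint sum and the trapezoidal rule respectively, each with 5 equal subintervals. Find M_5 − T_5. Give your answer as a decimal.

M_5 = 40.
T_5 = 42.5.
M_5 − T_5 = -2.5.

-2.5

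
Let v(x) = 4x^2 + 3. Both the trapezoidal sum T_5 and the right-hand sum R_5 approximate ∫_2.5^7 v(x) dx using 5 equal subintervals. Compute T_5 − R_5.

-76.95

T_5 = 452.43.
R_5 = 529.38.
T_5 − R_5 = -76.95.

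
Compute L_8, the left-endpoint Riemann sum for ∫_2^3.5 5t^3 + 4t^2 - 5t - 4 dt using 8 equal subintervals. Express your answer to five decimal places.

169.11255

Δt = (3.5 − 2)/8 = 0.1875.
Left endpoints: 2, 2.1875, 2.375, 2.5625, 2.75, 2.9375, 3.125, 3.3125.
f(2) = 42, f(2.1875) = 231591/4096, f(2.375) = 37719/512, f(2.5625) = 383325/4096, f(2.75) = 116.484375, f(2.9375) = 583947/4096, f(3.125) = 88077/512, f(3.3125) = 839937/4096.
Sum = Δt · [f(2) + f(2.1875) + f(2.375) + ...].
Sum ≈ 169.11255.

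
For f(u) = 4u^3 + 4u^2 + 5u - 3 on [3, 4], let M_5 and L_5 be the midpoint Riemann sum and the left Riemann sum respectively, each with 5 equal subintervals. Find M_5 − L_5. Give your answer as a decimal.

17.64

M_5 = 238.68.
L_5 = 221.04.
M_5 − L_5 = 17.64.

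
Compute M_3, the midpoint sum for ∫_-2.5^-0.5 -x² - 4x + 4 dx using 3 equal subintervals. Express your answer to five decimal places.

Δx = (-0.5 − (-2.5))/3 = 2/3.
Midpoints: -13/6, -1.5, -5/6.
f(-13/6) = 287/36, f(-1.5) = 7.75, f(-5/6) = 239/36.
Sum = Δx · [f(-13/6) + f(-1.5) + f(-5/6)].
Sum ≈ 14.90741.

14.90741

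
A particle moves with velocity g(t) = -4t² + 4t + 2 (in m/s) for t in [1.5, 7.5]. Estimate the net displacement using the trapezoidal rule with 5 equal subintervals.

Δt = (7.5 − 1.5)/5 = 1.2.
g(1.5) = -1, g(2.7) = -16.36, g(3.9) = -43.24, g(5.1) = -81.64, g(6.3) = -131.56, g(7.5) = -193.
T_5 = (Δt/2)·[g(t_0) + 2g(t_1) + ... + 2g(t_{4}) + g(t_5)].
Sum = -443.76.

-443.76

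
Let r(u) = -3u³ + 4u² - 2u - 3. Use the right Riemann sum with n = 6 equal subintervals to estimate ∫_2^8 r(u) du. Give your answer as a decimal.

-3149

Δu = (8 − 2)/6 = 1.
Right endpoints: 3, 4, 5, 6, 7, 8.
r(3) = -54, r(4) = -139, r(5) = -288, r(6) = -519, r(7) = -850, r(8) = -1299.
Sum = Δu · [r(3) + r(4) + r(5) + ...].
Sum = -3149.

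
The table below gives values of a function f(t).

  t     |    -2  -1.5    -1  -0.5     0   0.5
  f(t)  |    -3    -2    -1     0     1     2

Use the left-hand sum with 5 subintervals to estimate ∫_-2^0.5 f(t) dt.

Δt = 0.5.
Sum = 0.5·[(-3) + (-2) + (-1) + 0 + 1] = -2.5.

-2.5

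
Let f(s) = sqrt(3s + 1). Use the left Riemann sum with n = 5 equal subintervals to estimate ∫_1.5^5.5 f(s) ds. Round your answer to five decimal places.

Δs = (5.5 − 1.5)/5 = 0.8.
Left endpoints: 1.5, 2.3, 3.1, 3.9, 4.7.
f(1.5) ≈ 2.34521, f(2.3) ≈ 2.81069, f(3.1) ≈ 3.20936, f(3.9) ≈ 3.56371, f(4.7) ≈ 3.88587.
Sum = Δs · [f(1.5) + f(2.3) + f(3.1) + f(3.9) + f(4.7)].
Sum ≈ 12.65187.

12.65187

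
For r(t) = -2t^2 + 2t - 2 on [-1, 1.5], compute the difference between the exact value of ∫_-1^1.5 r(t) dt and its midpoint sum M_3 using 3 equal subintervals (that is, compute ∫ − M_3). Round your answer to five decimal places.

Exact integral: ∫_-1^1.5 r(t) dt ≈ -6.6666667.
M_3 ≈ -6.3773148.
Error ≈ -6.6666667 − (-6.3773148) ≈ -0.28935.

-0.28935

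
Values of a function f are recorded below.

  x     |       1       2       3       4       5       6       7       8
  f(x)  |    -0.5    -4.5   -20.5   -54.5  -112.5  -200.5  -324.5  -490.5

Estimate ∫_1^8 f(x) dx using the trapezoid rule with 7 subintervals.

Δx = 1.
T_7 = (1/2)·[(-0.5) + 2·(-4.5) + 2·(-20.5) + 2·(-54.5) + 2·(-112.5) + 2·(-200.5) + 2·(-324.5) + (-490.5)] = -962.5.

-962.5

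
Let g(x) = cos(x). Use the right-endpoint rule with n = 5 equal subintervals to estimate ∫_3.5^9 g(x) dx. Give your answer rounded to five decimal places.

0.69831

Δx = (9 − 3.5)/5 = 1.1.
Right endpoints: 4.6, 5.7, 6.8, 7.9, 9.
g(4.6) ≈ -0.11215, g(5.7) ≈ 0.83471, g(6.8) ≈ 0.86940, g(7.9) ≈ -0.04600, g(9) ≈ -0.91113.
Sum = Δx · [g(4.6) + g(5.7) + g(6.8) + g(7.9) + g(9)].
Sum ≈ 0.69831.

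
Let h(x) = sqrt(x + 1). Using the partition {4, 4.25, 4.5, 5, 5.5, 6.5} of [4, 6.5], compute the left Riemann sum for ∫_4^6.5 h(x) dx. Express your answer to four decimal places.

6.0787

Subinterval widths: 0.25, 0.25, 0.5, 0.5, 1.
Left endpoints: 4, 4.25, 4.5, 5, 5.5.
h(4) ≈ 2.2361, h(4.25) ≈ 2.2913, h(4.5) ≈ 2.3452, h(5) ≈ 2.4495, h(5.5) ≈ 2.5495.
Sum = Σ Δx_i · h(x_i).
Sum ≈ 6.0787.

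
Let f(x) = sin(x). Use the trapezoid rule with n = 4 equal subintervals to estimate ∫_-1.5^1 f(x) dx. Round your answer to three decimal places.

Δx = (1 − (-1.5))/4 = 0.625.
f(-1.5) ≈ -0.997, f(-0.875) ≈ -0.768, f(-0.25) ≈ -0.247, f(0.375) ≈ 0.366, f(1) ≈ 0.841.
T_4 = (Δx/2)·[f(x_0) + 2f(x_1) + 2f(x_2) + 2f(x_3) + f(x_4)].
Sum ≈ -0.454.

-0.454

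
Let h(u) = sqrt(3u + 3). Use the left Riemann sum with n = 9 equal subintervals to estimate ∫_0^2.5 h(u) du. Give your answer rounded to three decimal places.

6.194

Δu = (2.5 − 0)/9 = 5/18.
Left endpoints: 0, 5/18, 5/9, 5/6, 10/9, 25/18, 5/3, 35/18, 20/9.
h(0) ≈ 1.732, h(5/18) ≈ 1.958, h(5/9) ≈ 2.160, h(5/6) ≈ 2.345, h(10/9) ≈ 2.517, h(25/18) ≈ 2.677, h(5/3) ≈ 2.828, h(35/18) ≈ 2.972, h(20/9) ≈ 3.109.
Sum = Δu · [h(0) + h(5/18) + h(5/9) + ...].
Sum ≈ 6.194.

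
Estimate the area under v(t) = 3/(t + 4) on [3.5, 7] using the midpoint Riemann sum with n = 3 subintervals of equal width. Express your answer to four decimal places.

1.1474

Δt = (7 − 3.5)/3 = 7/6.
Midpoints: 49/12, 5.25, 77/12.
v(49/12) = 36/97, v(5.25) = 12/37, v(77/12) = 0.288.
Sum = Δt · [v(49/12) + v(5.25) + v(77/12)].
Sum ≈ 1.1474.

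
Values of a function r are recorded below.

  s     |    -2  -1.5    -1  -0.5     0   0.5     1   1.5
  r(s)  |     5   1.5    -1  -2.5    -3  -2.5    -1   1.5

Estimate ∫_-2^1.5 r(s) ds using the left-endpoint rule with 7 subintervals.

Δs = 0.5.
Sum = 0.5·[5 + 1.5 + (-1) + (-2.5) + (-3) + (-2.5) + (-1)] = -1.75.

-1.75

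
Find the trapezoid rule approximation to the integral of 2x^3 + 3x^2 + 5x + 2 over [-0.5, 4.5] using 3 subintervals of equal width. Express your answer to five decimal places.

390.97222

Δx = (4.5 − (-0.5))/3 = 5/3.
f(-0.5) = 0, f(7/6) = 815/54, f(17/6) = 2315/27, f(4.5) = 267.5.
T_3 = (Δx/2)·[f(x_0) + 2f(x_1) + 2f(x_2) + f(x_3)].
Sum ≈ 390.97222.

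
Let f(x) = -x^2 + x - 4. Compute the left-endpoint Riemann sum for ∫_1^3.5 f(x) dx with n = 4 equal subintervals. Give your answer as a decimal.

-15.76171875

Δx = (3.5 − 1)/4 = 0.625.
Left endpoints: 1, 1.625, 2.25, 2.875.
f(1) = -4, f(1.625) = -5.015625, f(2.25) = -6.8125, f(2.875) = -9.390625.
Sum = Δx · [f(1) + f(1.625) + f(2.25) + f(2.875)].
Sum = -15.76171875.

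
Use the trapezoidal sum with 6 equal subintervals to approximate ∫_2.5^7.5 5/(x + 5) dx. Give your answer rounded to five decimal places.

2.55741

Δx = (7.5 − 2.5)/6 = 5/6.
f(2.5) = 2/3, f(10/3) = 0.6, f(25/6) = 6/11, f(5) = 0.5, f(35/6) = 6/13, f(20/3) = 3/7, f(7.5) = 0.4.
T_6 = (Δx/2)·[f(x_0) + 2f(x_1) + ... + 2f(x_{5}) + f(x_6)].
Sum ≈ 2.55741.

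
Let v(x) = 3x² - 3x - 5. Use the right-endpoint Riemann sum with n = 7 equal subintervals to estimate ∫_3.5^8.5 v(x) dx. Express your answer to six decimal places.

516.454082

Δx = (8.5 − 3.5)/7 = 5/7.
Right endpoints: 59/14, 69/14, 79/14, 89/14, 99/14, 109/14, 8.5.
v(59/14) = 6985/196, v(69/14) = 10405/196, v(79/14) = 14425/196, v(89/14) = 19045/196, v(99/14) = 24265/196, v(109/14) = 30085/196, v(8.5) = 186.25.
Sum = Δx · [v(59/14) + v(69/14) + v(79/14) + ...].
Sum ≈ 516.454082.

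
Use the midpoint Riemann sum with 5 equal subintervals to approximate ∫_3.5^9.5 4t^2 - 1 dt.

1077.12

Δt = (9.5 − 3.5)/5 = 1.2.
Midpoints: 4.1, 5.3, 6.5, 7.7, 8.9.
f(4.1) = 66.24, f(5.3) = 111.36, f(6.5) = 168, f(7.7) = 236.16, f(8.9) = 315.84.
Sum = Δt · [f(4.1) + f(5.3) + f(6.5) + f(7.7) + f(8.9)].
Sum = 1077.12.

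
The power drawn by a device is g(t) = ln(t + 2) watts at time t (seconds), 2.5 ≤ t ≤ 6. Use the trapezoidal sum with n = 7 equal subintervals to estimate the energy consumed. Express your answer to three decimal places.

Δt = (6 − 2.5)/7 = 0.5.
g(2.5) ≈ 1.504, g(3) ≈ 1.609, g(3.5) ≈ 1.705, g(4) ≈ 1.792, g(4.5) ≈ 1.872, g(5) ≈ 1.946, g(5.5) ≈ 2.015, g(6) ≈ 2.079.
T_7 = (Δt/2)·[g(t_0) + 2g(t_1) + ... + 2g(t_{6}) + g(t_7)].
Sum ≈ 6.365.

6.365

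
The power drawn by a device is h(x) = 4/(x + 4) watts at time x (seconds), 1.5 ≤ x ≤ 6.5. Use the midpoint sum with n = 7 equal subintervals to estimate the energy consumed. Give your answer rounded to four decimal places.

2.5845

Δx = (6.5 − 1.5)/7 = 5/7.
Midpoints: 13/7, 18/7, 23/7, 4, 33/7, 38/7, 43/7.
h(13/7) = 28/41, h(18/7) = 14/23, h(23/7) = 28/51, h(4) = 0.5, h(33/7) = 28/61, h(38/7) = 14/33, h(43/7) = 28/71.
Sum = Δx · [h(13/7) + h(18/7) + h(23/7) + ...].
Sum ≈ 2.5845.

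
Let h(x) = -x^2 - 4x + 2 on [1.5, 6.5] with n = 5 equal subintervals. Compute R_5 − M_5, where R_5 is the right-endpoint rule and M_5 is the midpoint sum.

R_5 = -191.25.
M_5 = -160.
R_5 − M_5 = -31.25.

-31.25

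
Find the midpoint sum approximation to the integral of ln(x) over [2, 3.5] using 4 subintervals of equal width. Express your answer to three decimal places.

1.500

Δx = (3.5 − 2)/4 = 0.375.
Midpoints: 2.1875, 2.5625, 2.9375, 3.3125.
f(2.1875) ≈ 0.783, f(2.5625) ≈ 0.941, f(2.9375) ≈ 1.078, f(3.3125) ≈ 1.198.
Sum = Δx · [f(2.1875) + f(2.5625) + f(2.9375) + f(3.3125)].
Sum ≈ 1.500.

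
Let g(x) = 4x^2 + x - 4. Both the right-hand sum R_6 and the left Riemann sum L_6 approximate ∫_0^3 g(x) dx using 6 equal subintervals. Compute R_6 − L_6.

R_6 = 38.75.
L_6 = 19.25.
R_6 − L_6 = 19.5.

19.5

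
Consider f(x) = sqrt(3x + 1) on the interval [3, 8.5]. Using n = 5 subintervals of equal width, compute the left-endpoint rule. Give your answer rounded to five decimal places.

Δx = (8.5 − 3)/5 = 1.1.
Left endpoints: 3, 4.1, 5.2, 6.3, 7.4.
f(3) ≈ 3.16228, f(4.1) ≈ 3.64692, f(5.2) ≈ 4.07431, f(6.3) ≈ 4.46094, f(7.4) ≈ 4.81664.
Sum = Δx · [f(3) + f(4.1) + f(5.2) + f(6.3) + f(7.4)].
Sum ≈ 22.17719.

22.17719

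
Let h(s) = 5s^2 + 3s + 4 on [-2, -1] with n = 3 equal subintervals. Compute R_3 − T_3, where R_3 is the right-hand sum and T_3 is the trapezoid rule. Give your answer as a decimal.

-2

R_3 ≈ 9.2592593.
T_3 ≈ 11.2592593.
R_3 − T_3 = -2.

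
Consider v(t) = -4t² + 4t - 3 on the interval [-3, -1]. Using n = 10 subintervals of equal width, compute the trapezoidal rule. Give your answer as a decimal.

-56.72

Δt = (-1 − (-3))/10 = 0.2.
v(-3) = -51, v(-2.8) = -45.56, v(-2.6) = -40.44, v(-2.4) = -35.64, v(-2.2) = -31.16, v(-2) = -27, v(-1.8) = -23.16, v(-1.6) = -19.64, v(-1.4) = -16.44, v(-1.2) = -13.56, v(-1) = -11.
T_10 = (Δt/2)·[v(t_0) + 2v(t_1) + ... + 2v(t_{9}) + v(t_10)].
Sum = -56.72.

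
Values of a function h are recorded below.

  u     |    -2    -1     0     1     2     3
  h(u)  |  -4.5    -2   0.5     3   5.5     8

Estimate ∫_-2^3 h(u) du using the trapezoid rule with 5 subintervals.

Δu = 1.
T_5 = (1/2)·[(-4.5) + 2·(-2) + 2·0.5 + 2·3 + 2·5.5 + 8] = 8.75.

8.75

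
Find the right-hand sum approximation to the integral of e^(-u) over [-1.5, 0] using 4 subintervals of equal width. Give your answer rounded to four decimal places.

Δu = (0 − (-1.5))/4 = 0.375.
Right endpoints: -1.125, -0.75, -0.375, 0.
f(-1.125) ≈ 3.0802, f(-0.75) ≈ 2.1170, f(-0.375) ≈ 1.4550, f(0) ≈ 1.0000.
Sum = Δu · [f(-1.125) + f(-0.75) + f(-0.375) + f(0)].
Sum ≈ 2.8696.

2.8696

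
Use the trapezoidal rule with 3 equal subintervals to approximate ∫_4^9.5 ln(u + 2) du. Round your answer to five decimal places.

Δu = (9.5 − 4)/3 = 11/6.
f(4) ≈ 1.79176, f(35/6) ≈ 2.05839, f(23/3) ≈ 2.26868, f(9.5) ≈ 2.44235.
T_3 = (Δu/2)·[f(u_0) + 2f(u_1) + 2f(u_2) + f(u_3)].
Sum ≈ 11.81423.

11.81423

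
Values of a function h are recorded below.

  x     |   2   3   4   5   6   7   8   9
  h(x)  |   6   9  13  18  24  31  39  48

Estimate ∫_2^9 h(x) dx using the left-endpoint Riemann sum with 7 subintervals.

140

Δx = 1.
Sum = 1·[6 + 9 + 13 + 18 + 24 + 31 + 39] = 140.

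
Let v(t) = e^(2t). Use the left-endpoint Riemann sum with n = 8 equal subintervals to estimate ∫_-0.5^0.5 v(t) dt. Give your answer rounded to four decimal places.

Δt = (0.5 − (-0.5))/8 = 0.125.
Left endpoints: -0.5, -0.375, -0.25, -0.125, 0, 0.125, 0.25, 0.375.
v(-0.5) ≈ 0.3679, v(-0.375) ≈ 0.4724, v(-0.25) ≈ 0.6065, v(-0.125) ≈ 0.7788, v(0) ≈ 1.0000, v(0.125) ≈ 1.2840, v(0.25) ≈ 1.6487, v(0.375) ≈ 2.1170.
Sum = Δt · [v(-0.5) + v(-0.375) + v(-0.25) + ...].
Sum ≈ 1.0344.

1.0344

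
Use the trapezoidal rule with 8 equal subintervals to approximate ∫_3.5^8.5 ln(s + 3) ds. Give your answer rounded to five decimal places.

Δs = (8.5 − 3.5)/8 = 0.625.
f(3.5) ≈ 1.87180, f(4.125) ≈ 1.96361, f(4.75) ≈ 2.04769, f(5.375) ≈ 2.12525, f(6) ≈ 2.19722, f(6.625) ≈ 2.26436, f(7.25) ≈ 2.32728, f(7.875) ≈ 2.38647, f(8.5) ≈ 2.44235.
T_8 = (Δs/2)·[f(s_0) + 2f(s_1) + ... + 2f(s_{7}) + f(s_8)].
Sum ≈ 10.91810.

10.91810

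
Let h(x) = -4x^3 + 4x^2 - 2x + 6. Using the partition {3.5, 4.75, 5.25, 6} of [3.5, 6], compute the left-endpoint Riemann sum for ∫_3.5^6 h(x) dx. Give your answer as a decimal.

-680.140625

Subinterval widths: 1.25, 0.5, 0.75.
Left endpoints: 3.5, 4.75, 5.25.
h(3.5) = -123.5, h(4.75) = -341.9375, h(5.25) = -473.0625.
Sum = Σ Δx_i · h(x_i).
Sum = -680.140625.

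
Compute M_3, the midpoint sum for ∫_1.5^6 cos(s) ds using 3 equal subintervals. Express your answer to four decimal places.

-1.4050

Δs = (6 − 1.5)/3 = 1.5.
Midpoints: 2.25, 3.75, 5.25.
f(2.25) ≈ -0.6282, f(3.75) ≈ -0.8206, f(5.25) ≈ 0.5121.
Sum = Δs · [f(2.25) + f(3.75) + f(5.25)].
Sum ≈ -1.4050.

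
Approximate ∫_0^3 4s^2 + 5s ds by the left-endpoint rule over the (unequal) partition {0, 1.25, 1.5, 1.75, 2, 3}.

38.5

Subinterval widths: 1.25, 0.25, 0.25, 0.25, 1.
Left endpoints: 0, 1.25, 1.5, 1.75, 2.
f(0) = 0, f(1.25) = 12.5, f(1.5) = 16.5, f(1.75) = 21, f(2) = 26.
Sum = Σ Δs_i · f(s_i).
Sum = 38.5.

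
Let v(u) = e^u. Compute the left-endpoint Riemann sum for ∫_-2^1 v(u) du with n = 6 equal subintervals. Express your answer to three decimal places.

Δu = (1 − (-2))/6 = 0.5.
Left endpoints: -2, -1.5, -1, -0.5, 0, 0.5.
v(-2) ≈ 0.135, v(-1.5) ≈ 0.223, v(-1) ≈ 0.368, v(-0.5) ≈ 0.607, v(0) ≈ 1.000, v(0.5) ≈ 1.649.
Sum = Δu · [v(-2) + v(-1.5) + v(-1) + ...].
Sum ≈ 1.991.

1.991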